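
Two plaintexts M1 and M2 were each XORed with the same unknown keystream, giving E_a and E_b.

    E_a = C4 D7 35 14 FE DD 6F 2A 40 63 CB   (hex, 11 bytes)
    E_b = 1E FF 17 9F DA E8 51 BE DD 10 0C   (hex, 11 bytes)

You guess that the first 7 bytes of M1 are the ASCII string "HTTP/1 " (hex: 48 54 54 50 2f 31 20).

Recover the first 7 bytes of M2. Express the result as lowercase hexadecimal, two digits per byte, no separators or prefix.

927c76db0b041e

First, E_a ⊕ E_b = (M1 ⊕ K) ⊕ (M2 ⊕ K) = M1 ⊕ M2, so the key drops out. Then M2 = (M1 ⊕ M2) ⊕ M1 over the first 7 bytes.
byte 0: (c4 ⊕ 1e) ⊕ 48 = da ⊕ 48 = 92
byte 1: (d7 ⊕ ff) ⊕ 54 = 28 ⊕ 54 = 7c
byte 2: (35 ⊕ 17) ⊕ 54 = 22 ⊕ 54 = 76
byte 3: (14 ⊕ 9f) ⊕ 50 = 8b ⊕ 50 = db
byte 4: (fe ⊕ da) ⊕ 2f = 24 ⊕ 2f = 0b
byte 5: (dd ⊕ e8) ⊕ 31 = 35 ⊕ 31 = 04
byte 6: (6f ⊕ 51) ⊕ 20 = 3e ⊕ 20 = 1e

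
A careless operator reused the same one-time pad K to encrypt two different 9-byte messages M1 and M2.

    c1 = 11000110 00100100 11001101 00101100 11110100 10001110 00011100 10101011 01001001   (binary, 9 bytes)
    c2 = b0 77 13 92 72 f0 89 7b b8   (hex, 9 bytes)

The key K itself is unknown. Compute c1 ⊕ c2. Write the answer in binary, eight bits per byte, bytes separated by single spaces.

c1 ⊕ c2 = (M1 ⊕ K) ⊕ (M2 ⊕ K) = M1 ⊕ M2 — the shared key cancels under XOR.
11000110 XOR 10110000 = 01110110
00100100 XOR 01110111 = 01010011
11001101 XOR 00010011 = 11011110
00101100 XOR 10010010 = 10111110
11110100 XOR 01110010 = 10000110
10001110 XOR 11110000 = 01111110
00011100 XOR 10001001 = 10010101
10101011 XOR 01111011 = 11010000
01001001 XOR 10111000 = 11110001

01110110 01010011 11011110 10111110 10000110 01111110 10010101 11010000 11110001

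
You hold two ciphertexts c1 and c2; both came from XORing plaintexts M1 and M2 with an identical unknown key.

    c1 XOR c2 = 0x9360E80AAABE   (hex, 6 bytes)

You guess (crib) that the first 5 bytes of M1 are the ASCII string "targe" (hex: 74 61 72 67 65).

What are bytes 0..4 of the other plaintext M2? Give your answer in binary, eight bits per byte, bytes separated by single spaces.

11100111 00000001 10011010 01101101 11001111

Since c1 ⊕ c2 = M1 ⊕ M2, XORing with the guessed M1 bytes yields the corresponding M2 bytes: M2 = (c1 ⊕ c2) ⊕ M1.
147 XOR 116 = 231
 96 XOR  97 =   1
232 XOR 114 = 154
 10 XOR 103 = 109
170 XOR 101 = 207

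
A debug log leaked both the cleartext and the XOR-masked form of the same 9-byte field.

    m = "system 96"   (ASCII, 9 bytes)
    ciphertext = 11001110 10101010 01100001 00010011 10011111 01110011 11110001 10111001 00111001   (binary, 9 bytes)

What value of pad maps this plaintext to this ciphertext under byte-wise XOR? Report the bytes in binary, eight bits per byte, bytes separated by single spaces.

10111101 11010011 00010010 01100111 11111010 00011110 11010001 10000000 00001111

Since ciphertext = m ⊕ pad, XORing both sides with m gives pad = m ⊕ ciphertext.
byte 0: 73 ⊕ ce = bd
byte 1: 79 ⊕ aa = d3
byte 2: 73 ⊕ 61 = 12
byte 3: 74 ⊕ 13 = 67
byte 4: 65 ⊕ 9f = fa
byte 5: 6d ⊕ 73 = 1e
byte 6: 20 ⊕ f1 = d1
byte 7: 39 ⊕ b9 = 80
byte 8: 36 ⊕ 39 = 0f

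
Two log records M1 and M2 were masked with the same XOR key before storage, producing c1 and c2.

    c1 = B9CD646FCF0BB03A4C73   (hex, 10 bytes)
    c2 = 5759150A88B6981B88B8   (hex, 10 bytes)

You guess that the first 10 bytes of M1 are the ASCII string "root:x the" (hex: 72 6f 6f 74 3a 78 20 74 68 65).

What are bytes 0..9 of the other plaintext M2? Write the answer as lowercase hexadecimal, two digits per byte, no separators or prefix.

First, c1 ⊕ c2 = (M1 ⊕ K) ⊕ (M2 ⊕ K) = M1 ⊕ M2, so the key drops out. Then M2 = (M1 ⊕ M2) ⊕ M1 over the first 10 bytes.
byte 0: (b9 ^ 57) ^ 72 = ee ^ 72 = 9c
byte 1: (cd ^ 59) ^ 6f = 94 ^ 6f = fb
byte 2: (64 ^ 15) ^ 6f = 71 ^ 6f = 1e
byte 3: (6f ^ 0a) ^ 74 = 65 ^ 74 = 11
byte 4: (cf ^ 88) ^ 3a = 47 ^ 3a = 7d
byte 5: (0b ^ b6) ^ 78 = bd ^ 78 = c5
byte 6: (b0 ^ 98) ^ 20 = 28 ^ 20 = 08
byte 7: (3a ^ 1b) ^ 74 = 21 ^ 74 = 55
byte 8: (4c ^ 88) ^ 68 = c4 ^ 68 = ac
byte 9: (73 ^ b8) ^ 65 = cb ^ 65 = ae

9cfb1e117dc50855acae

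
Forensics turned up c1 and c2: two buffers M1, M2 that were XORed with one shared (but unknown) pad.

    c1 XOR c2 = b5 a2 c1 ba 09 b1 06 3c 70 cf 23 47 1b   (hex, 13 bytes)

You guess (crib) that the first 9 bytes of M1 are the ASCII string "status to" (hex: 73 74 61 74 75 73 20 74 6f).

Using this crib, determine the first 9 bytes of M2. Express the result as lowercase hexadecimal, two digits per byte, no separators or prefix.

c6d6a0ce7cc226481f

Since c1 ⊕ c2 = M1 ⊕ M2, XORing with the guessed M1 bytes yields the corresponding M2 bytes: M2 = (c1 ⊕ c2) ⊕ M1.
b5 ⊕ 73 = c6
a2 ⊕ 74 = d6
c1 ⊕ 61 = a0
ba ⊕ 74 = ce
09 ⊕ 75 = 7c
b1 ⊕ 73 = c2
06 ⊕ 20 = 26
3c ⊕ 74 = 48
70 ⊕ 6f = 1f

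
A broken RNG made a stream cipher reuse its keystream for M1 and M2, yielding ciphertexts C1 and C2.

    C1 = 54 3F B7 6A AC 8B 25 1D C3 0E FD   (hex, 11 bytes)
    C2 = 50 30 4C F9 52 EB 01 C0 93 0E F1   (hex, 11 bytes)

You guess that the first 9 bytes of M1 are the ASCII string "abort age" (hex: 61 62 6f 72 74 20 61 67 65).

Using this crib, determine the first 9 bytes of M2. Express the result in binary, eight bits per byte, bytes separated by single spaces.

First, C1 ⊕ C2 = (M1 ⊕ K) ⊕ (M2 ⊕ K) = M1 ⊕ M2, so the key drops out. Then M2 = (M1 ⊕ M2) ⊕ M1 over the first 9 bytes.
byte 0: (54 ⊕ 50) ⊕ 61 = 04 ⊕ 61 = 65
byte 1: (3f ⊕ 30) ⊕ 62 = 0f ⊕ 62 = 6d
byte 2: (b7 ⊕ 4c) ⊕ 6f = fb ⊕ 6f = 94
byte 3: (6a ⊕ f9) ⊕ 72 = 93 ⊕ 72 = e1
byte 4: (ac ⊕ 52) ⊕ 74 = fe ⊕ 74 = 8a
byte 5: (8b ⊕ eb) ⊕ 20 = 60 ⊕ 20 = 40
byte 6: (25 ⊕ 01) ⊕ 61 = 24 ⊕ 61 = 45
byte 7: (1d ⊕ c0) ⊕ 67 = dd ⊕ 67 = ba
byte 8: (c3 ⊕ 93) ⊕ 65 = 50 ⊕ 65 = 35

01100101 01101101 10010100 11100001 10001010 01000000 01000101 10111010 00110101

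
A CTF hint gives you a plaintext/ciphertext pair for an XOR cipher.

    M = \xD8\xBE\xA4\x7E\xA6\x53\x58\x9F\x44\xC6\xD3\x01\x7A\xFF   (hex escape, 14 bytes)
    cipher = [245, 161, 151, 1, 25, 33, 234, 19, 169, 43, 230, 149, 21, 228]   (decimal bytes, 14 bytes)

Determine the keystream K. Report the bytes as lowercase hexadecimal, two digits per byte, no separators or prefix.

2d1f337fbf72b28ceded35946f1b

Since cipher = M ⊕ K, XORing both sides with M gives K = M ⊕ cipher.
byte 0: 216 ^ 245 =  45
byte 1: 190 ^ 161 =  31
byte 2: 164 ^ 151 =  51
byte 3: 126 ^   1 = 127
byte 4: 166 ^  25 = 191
byte 5:  83 ^  33 = 114
byte 6:  88 ^ 234 = 178
byte 7: 159 ^  19 = 140
byte 8:  68 ^ 169 = 237
byte 9: 198 ^  43 = 237
byte 10: 211 ^ 230 =  53
byte 11:   1 ^ 149 = 148
byte 12: 122 ^  21 = 111
byte 13: 255 ^ 228 =  27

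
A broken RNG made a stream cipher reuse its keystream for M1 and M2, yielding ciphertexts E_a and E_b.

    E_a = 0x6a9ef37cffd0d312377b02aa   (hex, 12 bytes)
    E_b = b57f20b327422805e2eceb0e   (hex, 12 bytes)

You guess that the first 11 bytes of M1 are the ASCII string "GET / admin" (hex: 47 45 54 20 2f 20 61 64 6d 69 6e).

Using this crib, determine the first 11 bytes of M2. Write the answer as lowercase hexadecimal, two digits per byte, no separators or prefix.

First, E_a ⊕ E_b = (M1 ⊕ K) ⊕ (M2 ⊕ K) = M1 ⊕ M2, so the key drops out. Then M2 = (M1 ⊕ M2) ⊕ M1 over the first 11 bytes.
byte 0: (6a XOR b5) XOR 47 = df XOR 47 = 98
byte 1: (9e XOR 7f) XOR 45 = e1 XOR 45 = a4
byte 2: (f3 XOR 20) XOR 54 = d3 XOR 54 = 87
byte 3: (7c XOR b3) XOR 20 = cf XOR 20 = ef
byte 4: (ff XOR 27) XOR 2f = d8 XOR 2f = f7
byte 5: (d0 XOR 42) XOR 20 = 92 XOR 20 = b2
byte 6: (d3 XOR 28) XOR 61 = fb XOR 61 = 9a
byte 7: (12 XOR 05) XOR 64 = 17 XOR 64 = 73
byte 8: (37 XOR e2) XOR 6d = d5 XOR 6d = b8
byte 9: (7b XOR ec) XOR 69 = 97 XOR 69 = fe
byte 10: (02 XOR eb) XOR 6e = e9 XOR 6e = 87

98a487eff7b29a73b8fe87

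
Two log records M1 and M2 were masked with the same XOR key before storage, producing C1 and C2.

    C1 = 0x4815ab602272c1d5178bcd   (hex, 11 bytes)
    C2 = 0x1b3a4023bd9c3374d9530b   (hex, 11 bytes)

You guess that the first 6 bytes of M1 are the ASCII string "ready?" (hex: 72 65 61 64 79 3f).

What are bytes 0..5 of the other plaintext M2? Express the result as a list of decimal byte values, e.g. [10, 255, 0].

[33, 74, 138, 39, 230, 209]

First, C1 ⊕ C2 = (M1 ⊕ K) ⊕ (M2 ⊕ K) = M1 ⊕ M2, so the key drops out. Then M2 = (M1 ⊕ M2) ⊕ M1 over the first 6 bytes.
byte 0: (48 XOR 1b) XOR 72 = 53 XOR 72 = 21
byte 1: (15 XOR 3a) XOR 65 = 2f XOR 65 = 4a
byte 2: (ab XOR 40) XOR 61 = eb XOR 61 = 8a
byte 3: (60 XOR 23) XOR 64 = 43 XOR 64 = 27
byte 4: (22 XOR bd) XOR 79 = 9f XOR 79 = e6
byte 5: (72 XOR 9c) XOR 3f = ee XOR 3f = d1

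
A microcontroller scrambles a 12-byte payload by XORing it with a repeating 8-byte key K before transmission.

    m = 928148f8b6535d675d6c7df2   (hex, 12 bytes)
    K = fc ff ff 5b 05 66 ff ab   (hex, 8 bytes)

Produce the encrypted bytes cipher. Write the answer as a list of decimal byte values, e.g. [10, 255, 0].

The 8-byte key repeats, so the effective keystream is fc ff ff 5b 05 66 ff ab fc ff ff 5b.
byte 0: 92 xor fc = 6e
byte 1: 81 xor ff = 7e
byte 2: 48 xor ff = b7
byte 3: f8 xor 5b = a3
byte 4: b6 xor 05 = b3
byte 5: 53 xor 66 = 35
byte 6: 5d xor ff = a2
byte 7: 67 xor ab = cc
byte 8: 5d xor fc = a1
byte 9: 6c xor ff = 93
byte 10: 7d xor ff = 82
byte 11: f2 xor 5b = a9

[110, 126, 183, 163, 179, 53, 162, 204, 161, 147, 130, 169]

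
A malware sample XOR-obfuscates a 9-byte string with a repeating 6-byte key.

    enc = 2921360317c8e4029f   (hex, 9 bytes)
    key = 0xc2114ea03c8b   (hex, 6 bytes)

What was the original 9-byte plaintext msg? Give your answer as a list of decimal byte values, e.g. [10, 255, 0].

[235, 48, 120, 163, 43, 67, 38, 19, 209]

The 6-byte key repeats, so the effective keystream is c2 11 4e a0 3c 8b c2 11 4e.
byte 0: 29 XOR c2 = eb
byte 1: 21 XOR 11 = 30
byte 2: 36 XOR 4e = 78
byte 3: 03 XOR a0 = a3
byte 4: 17 XOR 3c = 2b
byte 5: c8 XOR 8b = 43
byte 6: e4 XOR c2 = 26
byte 7: 02 XOR 11 = 13
byte 8: 9f XOR 4e = d1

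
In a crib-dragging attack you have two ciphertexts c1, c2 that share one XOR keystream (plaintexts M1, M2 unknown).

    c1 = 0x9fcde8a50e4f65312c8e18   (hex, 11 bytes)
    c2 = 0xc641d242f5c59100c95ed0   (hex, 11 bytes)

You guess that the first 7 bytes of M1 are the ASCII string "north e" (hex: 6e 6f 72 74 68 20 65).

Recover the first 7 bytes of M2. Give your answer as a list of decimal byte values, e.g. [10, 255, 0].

First, c1 ⊕ c2 = (M1 ⊕ K) ⊕ (M2 ⊕ K) = M1 ⊕ M2, so the key drops out. Then M2 = (M1 ⊕ M2) ⊕ M1 over the first 7 bytes.
byte 0: (9f xor c6) xor 6e = 59 xor 6e = 37
byte 1: (cd xor 41) xor 6f = 8c xor 6f = e3
byte 2: (e8 xor d2) xor 72 = 3a xor 72 = 48
byte 3: (a5 xor 42) xor 74 = e7 xor 74 = 93
byte 4: (0e xor f5) xor 68 = fb xor 68 = 93
byte 5: (4f xor c5) xor 20 = 8a xor 20 = aa
byte 6: (65 xor 91) xor 65 = f4 xor 65 = 91

[55, 227, 72, 147, 147, 170, 145]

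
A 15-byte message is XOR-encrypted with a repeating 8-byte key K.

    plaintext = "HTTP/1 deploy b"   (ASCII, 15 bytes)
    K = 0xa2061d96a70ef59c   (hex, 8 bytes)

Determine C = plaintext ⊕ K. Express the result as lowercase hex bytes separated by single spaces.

The 8-byte key repeats, so the effective keystream is a2 06 1d 96 a7 0e f5 9c a2 06 1d 96 a7 0e f5.
byte 0: 01001000 ^ 10100010 = 11101010
byte 1: 01010100 ^ 00000110 = 01010010
byte 2: 01010100 ^ 00011101 = 01001001
byte 3: 01010000 ^ 10010110 = 11000110
byte 4: 00101111 ^ 10100111 = 10001000
byte 5: 00110001 ^ 00001110 = 00111111
byte 6: 00100000 ^ 11110101 = 11010101
byte 7: 01100100 ^ 10011100 = 11111000
byte 8: 01100101 ^ 10100010 = 11000111
byte 9: 01110000 ^ 00000110 = 01110110
byte 10: 01101100 ^ 00011101 = 01110001
byte 11: 01101111 ^ 10010110 = 11111001
byte 12: 01111001 ^ 10100111 = 11011110
byte 13: 00100000 ^ 00001110 = 00101110
byte 14: 01100010 ^ 11110101 = 10010111

ea 52 49 c6 88 3f d5 f8 c7 76 71 f9 de 2e 97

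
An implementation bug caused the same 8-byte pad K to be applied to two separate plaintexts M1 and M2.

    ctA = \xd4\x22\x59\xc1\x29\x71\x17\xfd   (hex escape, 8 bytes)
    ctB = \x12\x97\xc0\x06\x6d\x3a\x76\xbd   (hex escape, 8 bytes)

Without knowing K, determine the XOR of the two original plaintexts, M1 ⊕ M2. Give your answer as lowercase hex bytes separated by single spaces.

ctA ⊕ ctB = (M1 ⊕ K) ⊕ (M2 ⊕ K) = M1 ⊕ M2 — the shared key cancels under XOR.
byte 0: d4 xor 12 = c6
byte 1: 22 xor 97 = b5
byte 2: 59 xor c0 = 99
byte 3: c1 xor 06 = c7
byte 4: 29 xor 6d = 44
byte 5: 71 xor 3a = 4b
byte 6: 17 xor 76 = 61
byte 7: fd xor bd = 40

c6 b5 99 c7 44 4b 61 40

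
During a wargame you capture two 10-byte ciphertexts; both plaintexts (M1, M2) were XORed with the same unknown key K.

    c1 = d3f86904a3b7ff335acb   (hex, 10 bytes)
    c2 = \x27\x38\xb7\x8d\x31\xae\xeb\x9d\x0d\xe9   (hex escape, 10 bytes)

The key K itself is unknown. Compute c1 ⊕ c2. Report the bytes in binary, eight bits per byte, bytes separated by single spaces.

c1 ⊕ c2 = (M1 ⊕ K) ⊕ (M2 ⊕ K) = M1 ⊕ M2 — the shared key cancels under XOR.
11010011 xor 00100111 = 11110100
11111000 xor 00111000 = 11000000
01101001 xor 10110111 = 11011110
00000100 xor 10001101 = 10001001
10100011 xor 00110001 = 10010010
10110111 xor 10101110 = 00011001
11111111 xor 11101011 = 00010100
00110011 xor 10011101 = 10101110
01011010 xor 00001101 = 01010111
11001011 xor 11101001 = 00100010

11110100 11000000 11011110 10001001 10010010 00011001 00010100 10101110 01010111 00100010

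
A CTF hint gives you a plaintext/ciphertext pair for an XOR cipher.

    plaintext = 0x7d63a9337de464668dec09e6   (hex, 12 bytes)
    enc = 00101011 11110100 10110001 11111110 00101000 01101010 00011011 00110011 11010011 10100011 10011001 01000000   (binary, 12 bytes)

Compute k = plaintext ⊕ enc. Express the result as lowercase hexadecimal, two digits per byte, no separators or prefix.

Since enc = plaintext ⊕ k, XORing both sides with plaintext gives k = plaintext ⊕ enc.
7d ^ 2b = 56
63 ^ f4 = 97
a9 ^ b1 = 18
33 ^ fe = cd
7d ^ 28 = 55
e4 ^ 6a = 8e
64 ^ 1b = 7f
66 ^ 33 = 55
8d ^ d3 = 5e
ec ^ a3 = 4f
09 ^ 99 = 90
e6 ^ 40 = a6

569718cd558e7f555e4f90a6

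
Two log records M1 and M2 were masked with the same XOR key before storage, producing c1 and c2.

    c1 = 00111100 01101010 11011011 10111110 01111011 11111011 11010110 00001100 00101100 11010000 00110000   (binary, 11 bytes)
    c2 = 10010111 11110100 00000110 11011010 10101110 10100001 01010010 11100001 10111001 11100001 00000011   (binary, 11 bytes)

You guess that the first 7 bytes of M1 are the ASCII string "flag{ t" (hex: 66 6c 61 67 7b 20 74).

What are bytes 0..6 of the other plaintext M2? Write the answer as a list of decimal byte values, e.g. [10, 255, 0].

First, c1 ⊕ c2 = (M1 ⊕ K) ⊕ (M2 ⊕ K) = M1 ⊕ M2, so the key drops out. Then M2 = (M1 ⊕ M2) ⊕ M1 over the first 7 bytes.
byte 0: (3c XOR 97) XOR 66 = ab XOR 66 = cd
byte 1: (6a XOR f4) XOR 6c = 9e XOR 6c = f2
byte 2: (db XOR 06) XOR 61 = dd XOR 61 = bc
byte 3: (be XOR da) XOR 67 = 64 XOR 67 = 03
byte 4: (7b XOR ae) XOR 7b = d5 XOR 7b = ae
byte 5: (fb XOR a1) XOR 20 = 5a XOR 20 = 7a
byte 6: (d6 XOR 52) XOR 74 = 84 XOR 74 = f0

[205, 242, 188, 3, 174, 122, 240]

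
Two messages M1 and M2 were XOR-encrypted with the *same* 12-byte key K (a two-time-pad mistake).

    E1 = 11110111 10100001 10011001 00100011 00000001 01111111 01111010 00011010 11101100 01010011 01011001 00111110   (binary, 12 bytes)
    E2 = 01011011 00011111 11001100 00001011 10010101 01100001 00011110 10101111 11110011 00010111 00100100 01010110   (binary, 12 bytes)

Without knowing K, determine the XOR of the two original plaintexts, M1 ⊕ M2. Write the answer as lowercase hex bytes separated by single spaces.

E1 ⊕ E2 = (M1 ⊕ K) ⊕ (M2 ⊕ K) = M1 ⊕ M2 — the shared key cancels under XOR.
byte 0: f7 xor 5b = ac
byte 1: a1 xor 1f = be
byte 2: 99 xor cc = 55
byte 3: 23 xor 0b = 28
byte 4: 01 xor 95 = 94
byte 5: 7f xor 61 = 1e
byte 6: 7a xor 1e = 64
byte 7: 1a xor af = b5
byte 8: ec xor f3 = 1f
byte 9: 53 xor 17 = 44
byte 10: 59 xor 24 = 7d
byte 11: 3e xor 56 = 68

ac be 55 28 94 1e 64 b5 1f 44 7d 68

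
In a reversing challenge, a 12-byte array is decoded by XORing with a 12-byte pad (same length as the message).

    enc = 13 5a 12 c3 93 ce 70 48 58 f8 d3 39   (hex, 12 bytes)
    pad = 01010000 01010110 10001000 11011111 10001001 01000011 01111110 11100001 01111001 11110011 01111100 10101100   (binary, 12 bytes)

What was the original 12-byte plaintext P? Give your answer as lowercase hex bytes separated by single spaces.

byte 0: 13 xor 50 = 43
byte 1: 5a xor 56 = 0c
byte 2: 12 xor 88 = 9a
byte 3: c3 xor df = 1c
byte 4: 93 xor 89 = 1a
byte 5: ce xor 43 = 8d
byte 6: 70 xor 7e = 0e
byte 7: 48 xor e1 = a9
byte 8: 58 xor 79 = 21
byte 9: f8 xor f3 = 0b
byte 10: d3 xor 7c = af
byte 11: 39 xor ac = 95

43 0c 9a 1c 1a 8d 0e a9 21 0b af 95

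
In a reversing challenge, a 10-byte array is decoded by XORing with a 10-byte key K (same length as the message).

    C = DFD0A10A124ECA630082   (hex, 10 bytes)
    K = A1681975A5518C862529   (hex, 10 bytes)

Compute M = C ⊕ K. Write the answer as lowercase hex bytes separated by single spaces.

7e b8 b8 7f b7 1f 46 e5 25 ab

223 ⊕ 161 = 126
208 ⊕ 104 = 184
161 ⊕  25 = 184
 10 ⊕ 117 = 127
 18 ⊕ 165 = 183
 78 ⊕  81 =  31
202 ⊕ 140 =  70
 99 ⊕ 134 = 229
  0 ⊕  37 =  37
130 ⊕  41 = 171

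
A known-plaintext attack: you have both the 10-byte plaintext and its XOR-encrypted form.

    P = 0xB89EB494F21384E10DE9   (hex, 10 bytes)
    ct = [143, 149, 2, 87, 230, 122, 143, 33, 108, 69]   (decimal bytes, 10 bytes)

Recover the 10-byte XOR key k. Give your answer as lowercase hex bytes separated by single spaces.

37 0b b6 c3 14 69 0b c0 61 ac

Since ct = P ⊕ k, XORing both sides with P gives k = P ⊕ ct.
byte 0: b8 XOR 8f = 37
byte 1: 9e XOR 95 = 0b
byte 2: b4 XOR 02 = b6
byte 3: 94 XOR 57 = c3
byte 4: f2 XOR e6 = 14
byte 5: 13 XOR 7a = 69
byte 6: 84 XOR 8f = 0b
byte 7: e1 XOR 21 = c0
byte 8: 0d XOR 6c = 61
byte 9: e9 XOR 45 = ac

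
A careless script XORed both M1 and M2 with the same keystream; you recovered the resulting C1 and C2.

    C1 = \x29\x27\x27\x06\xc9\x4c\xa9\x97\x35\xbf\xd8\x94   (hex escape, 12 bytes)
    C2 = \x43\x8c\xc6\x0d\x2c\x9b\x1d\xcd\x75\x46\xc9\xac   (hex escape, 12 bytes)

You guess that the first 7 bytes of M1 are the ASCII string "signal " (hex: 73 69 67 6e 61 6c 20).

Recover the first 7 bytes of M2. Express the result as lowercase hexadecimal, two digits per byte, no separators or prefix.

First, C1 ⊕ C2 = (M1 ⊕ K) ⊕ (M2 ⊕ K) = M1 ⊕ M2, so the key drops out. Then M2 = (M1 ⊕ M2) ⊕ M1 over the first 7 bytes.
byte 0: (29 xor 43) xor 73 = 6a xor 73 = 19
byte 1: (27 xor 8c) xor 69 = ab xor 69 = c2
byte 2: (27 xor c6) xor 67 = e1 xor 67 = 86
byte 3: (06 xor 0d) xor 6e = 0b xor 6e = 65
byte 4: (c9 xor 2c) xor 61 = e5 xor 61 = 84
byte 5: (4c xor 9b) xor 6c = d7 xor 6c = bb
byte 6: (a9 xor 1d) xor 20 = b4 xor 20 = 94

19c2866584bb94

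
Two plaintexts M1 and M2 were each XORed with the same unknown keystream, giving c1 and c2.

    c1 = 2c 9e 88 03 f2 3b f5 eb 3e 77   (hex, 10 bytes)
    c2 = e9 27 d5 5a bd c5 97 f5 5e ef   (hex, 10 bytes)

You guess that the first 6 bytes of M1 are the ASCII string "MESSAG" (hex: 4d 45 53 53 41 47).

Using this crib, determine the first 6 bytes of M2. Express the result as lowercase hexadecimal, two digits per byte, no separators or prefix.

88fc0e0a0eb9

First, c1 ⊕ c2 = (M1 ⊕ K) ⊕ (M2 ⊕ K) = M1 ⊕ M2, so the key drops out. Then M2 = (M1 ⊕ M2) ⊕ M1 over the first 6 bytes.
byte 0: (2c ^ e9) ^ 4d = c5 ^ 4d = 88
byte 1: (9e ^ 27) ^ 45 = b9 ^ 45 = fc
byte 2: (88 ^ d5) ^ 53 = 5d ^ 53 = 0e
byte 3: (03 ^ 5a) ^ 53 = 59 ^ 53 = 0a
byte 4: (f2 ^ bd) ^ 41 = 4f ^ 41 = 0e
byte 5: (3b ^ c5) ^ 47 = fe ^ 47 = b9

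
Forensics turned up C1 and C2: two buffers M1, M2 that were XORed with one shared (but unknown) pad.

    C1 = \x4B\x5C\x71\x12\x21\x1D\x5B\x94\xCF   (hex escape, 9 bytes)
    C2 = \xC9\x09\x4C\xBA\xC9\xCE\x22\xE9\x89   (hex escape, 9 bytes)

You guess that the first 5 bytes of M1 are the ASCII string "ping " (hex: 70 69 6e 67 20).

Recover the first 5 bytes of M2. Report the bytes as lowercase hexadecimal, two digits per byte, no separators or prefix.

f23c53cfc8

First, C1 ⊕ C2 = (M1 ⊕ K) ⊕ (M2 ⊕ K) = M1 ⊕ M2, so the key drops out. Then M2 = (M1 ⊕ M2) ⊕ M1 over the first 5 bytes.
byte 0: (4b ⊕ c9) ⊕ 70 = 82 ⊕ 70 = f2
byte 1: (5c ⊕ 09) ⊕ 69 = 55 ⊕ 69 = 3c
byte 2: (71 ⊕ 4c) ⊕ 6e = 3d ⊕ 6e = 53
byte 3: (12 ⊕ ba) ⊕ 67 = a8 ⊕ 67 = cf
byte 4: (21 ⊕ c9) ⊕ 20 = e8 ⊕ 20 = c8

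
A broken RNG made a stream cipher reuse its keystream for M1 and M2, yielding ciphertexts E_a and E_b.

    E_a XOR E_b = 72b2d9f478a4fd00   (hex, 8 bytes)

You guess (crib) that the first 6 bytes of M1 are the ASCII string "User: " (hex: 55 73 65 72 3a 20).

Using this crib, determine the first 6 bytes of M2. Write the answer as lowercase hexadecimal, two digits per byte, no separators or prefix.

Since E_a ⊕ E_b = M1 ⊕ M2, XORing with the guessed M1 bytes yields the corresponding M2 bytes: M2 = (E_a ⊕ E_b) ⊕ M1.
byte 0: 01110010 ⊕ 01010101 = 00100111
byte 1: 10110010 ⊕ 01110011 = 11000001
byte 2: 11011001 ⊕ 01100101 = 10111100
byte 3: 11110100 ⊕ 01110010 = 10000110
byte 4: 01111000 ⊕ 00111010 = 01000010
byte 5: 10100100 ⊕ 00100000 = 10000100

27c1bc864284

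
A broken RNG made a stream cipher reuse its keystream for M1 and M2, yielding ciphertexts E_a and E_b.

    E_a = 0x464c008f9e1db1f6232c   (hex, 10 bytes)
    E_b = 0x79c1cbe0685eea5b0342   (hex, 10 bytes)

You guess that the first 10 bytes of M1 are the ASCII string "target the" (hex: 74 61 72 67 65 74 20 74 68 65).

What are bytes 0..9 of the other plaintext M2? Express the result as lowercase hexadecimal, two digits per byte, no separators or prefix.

4becb90893377bd9480b

First, E_a ⊕ E_b = (M1 ⊕ K) ⊕ (M2 ⊕ K) = M1 ⊕ M2, so the key drops out. Then M2 = (M1 ⊕ M2) ⊕ M1 over the first 10 bytes.
byte 0: (46 ^ 79) ^ 74 = 3f ^ 74 = 4b
byte 1: (4c ^ c1) ^ 61 = 8d ^ 61 = ec
byte 2: (00 ^ cb) ^ 72 = cb ^ 72 = b9
byte 3: (8f ^ e0) ^ 67 = 6f ^ 67 = 08
byte 4: (9e ^ 68) ^ 65 = f6 ^ 65 = 93
byte 5: (1d ^ 5e) ^ 74 = 43 ^ 74 = 37
byte 6: (b1 ^ ea) ^ 20 = 5b ^ 20 = 7b
byte 7: (f6 ^ 5b) ^ 74 = ad ^ 74 = d9
byte 8: (23 ^ 03) ^ 68 = 20 ^ 68 = 48
byte 9: (2c ^ 42) ^ 65 = 6e ^ 65 = 0b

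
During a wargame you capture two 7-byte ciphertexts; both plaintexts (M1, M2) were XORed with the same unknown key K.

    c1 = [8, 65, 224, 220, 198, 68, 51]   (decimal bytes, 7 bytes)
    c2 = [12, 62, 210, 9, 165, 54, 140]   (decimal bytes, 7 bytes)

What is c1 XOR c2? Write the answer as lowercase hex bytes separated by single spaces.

04 7f 32 d5 63 72 bf

c1 ⊕ c2 = (M1 ⊕ K) ⊕ (M2 ⊕ K) = M1 ⊕ M2 — the shared key cancels under XOR.
  8 xor  12 =   4
 65 xor  62 = 127
224 xor 210 =  50
220 xor   9 = 213
198 xor 165 =  99
 68 xor  54 = 114
 51 xor 140 = 191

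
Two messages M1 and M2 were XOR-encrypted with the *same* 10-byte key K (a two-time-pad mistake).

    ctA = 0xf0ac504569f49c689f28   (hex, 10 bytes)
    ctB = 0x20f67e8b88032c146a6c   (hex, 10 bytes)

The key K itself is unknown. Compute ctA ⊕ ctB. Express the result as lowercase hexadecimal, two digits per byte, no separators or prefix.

d05a2ecee1f7b07cf544

ctA ⊕ ctB = (M1 ⊕ K) ⊕ (M2 ⊕ K) = M1 ⊕ M2 — the shared key cancels under XOR.
f0 ⊕ 20 = d0
ac ⊕ f6 = 5a
50 ⊕ 7e = 2e
45 ⊕ 8b = ce
69 ⊕ 88 = e1
f4 ⊕ 03 = f7
9c ⊕ 2c = b0
68 ⊕ 14 = 7c
9f ⊕ 6a = f5
28 ⊕ 6c = 44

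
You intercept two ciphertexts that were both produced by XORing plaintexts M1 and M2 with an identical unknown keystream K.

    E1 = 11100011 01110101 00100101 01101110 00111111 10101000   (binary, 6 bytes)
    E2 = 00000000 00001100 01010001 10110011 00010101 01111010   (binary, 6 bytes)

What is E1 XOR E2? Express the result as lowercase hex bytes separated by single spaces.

e3 79 74 dd 2a d2

E1 ⊕ E2 = (M1 ⊕ K) ⊕ (M2 ⊕ K) = M1 ⊕ M2 — the shared key cancels under XOR.
byte 0: e3 xor 00 = e3
byte 1: 75 xor 0c = 79
byte 2: 25 xor 51 = 74
byte 3: 6e xor b3 = dd
byte 4: 3f xor 15 = 2a
byte 5: a8 xor 7a = d2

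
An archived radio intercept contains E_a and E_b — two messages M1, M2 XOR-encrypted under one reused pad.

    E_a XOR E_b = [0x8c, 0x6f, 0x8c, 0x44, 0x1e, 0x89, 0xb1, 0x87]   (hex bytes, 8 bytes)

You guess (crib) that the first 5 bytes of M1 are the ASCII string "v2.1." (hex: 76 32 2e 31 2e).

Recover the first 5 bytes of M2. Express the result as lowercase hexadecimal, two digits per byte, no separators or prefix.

Since E_a ⊕ E_b = M1 ⊕ M2, XORing with the guessed M1 bytes yields the corresponding M2 bytes: M2 = (E_a ⊕ E_b) ⊕ M1.
byte 0: 8c xor 76 = fa
byte 1: 6f xor 32 = 5d
byte 2: 8c xor 2e = a2
byte 3: 44 xor 31 = 75
byte 4: 1e xor 2e = 30

fa5da27530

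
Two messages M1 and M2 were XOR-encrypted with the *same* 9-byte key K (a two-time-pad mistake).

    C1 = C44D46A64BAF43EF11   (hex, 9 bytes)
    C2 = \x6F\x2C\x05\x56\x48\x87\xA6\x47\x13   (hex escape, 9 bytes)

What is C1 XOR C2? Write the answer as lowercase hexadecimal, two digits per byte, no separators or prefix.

C1 ⊕ C2 = (M1 ⊕ K) ⊕ (M2 ⊕ K) = M1 ⊕ M2 — the shared key cancels under XOR.
c4 ^ 6f = ab
4d ^ 2c = 61
46 ^ 05 = 43
a6 ^ 56 = f0
4b ^ 48 = 03
af ^ 87 = 28
43 ^ a6 = e5
ef ^ 47 = a8
11 ^ 13 = 02

ab6143f00328e5a802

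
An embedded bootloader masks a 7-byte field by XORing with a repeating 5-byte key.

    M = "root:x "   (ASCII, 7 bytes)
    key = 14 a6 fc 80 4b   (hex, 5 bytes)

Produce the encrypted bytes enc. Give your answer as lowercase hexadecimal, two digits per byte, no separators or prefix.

66c993f4716c86

The 5-byte key repeats, so the effective keystream is 14 a6 fc 80 4b 14 a6.
byte 0: 72 ^ 14 = 66
byte 1: 6f ^ a6 = c9
byte 2: 6f ^ fc = 93
byte 3: 74 ^ 80 = f4
byte 4: 3a ^ 4b = 71
byte 5: 78 ^ 14 = 6c
byte 6: 20 ^ a6 = 86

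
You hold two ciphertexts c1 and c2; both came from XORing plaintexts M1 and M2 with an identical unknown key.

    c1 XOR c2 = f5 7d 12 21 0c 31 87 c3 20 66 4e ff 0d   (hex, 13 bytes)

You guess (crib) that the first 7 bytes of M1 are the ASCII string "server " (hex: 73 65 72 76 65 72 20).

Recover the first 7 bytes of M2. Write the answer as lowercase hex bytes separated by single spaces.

Since c1 ⊕ c2 = M1 ⊕ M2, XORing with the guessed M1 bytes yields the corresponding M2 bytes: M2 = (c1 ⊕ c2) ⊕ M1.
11110101 XOR 01110011 = 10000110
01111101 XOR 01100101 = 00011000
00010010 XOR 01110010 = 01100000
00100001 XOR 01110110 = 01010111
00001100 XOR 01100101 = 01101001
00110001 XOR 01110010 = 01000011
10000111 XOR 00100000 = 10100111

86 18 60 57 69 43 a7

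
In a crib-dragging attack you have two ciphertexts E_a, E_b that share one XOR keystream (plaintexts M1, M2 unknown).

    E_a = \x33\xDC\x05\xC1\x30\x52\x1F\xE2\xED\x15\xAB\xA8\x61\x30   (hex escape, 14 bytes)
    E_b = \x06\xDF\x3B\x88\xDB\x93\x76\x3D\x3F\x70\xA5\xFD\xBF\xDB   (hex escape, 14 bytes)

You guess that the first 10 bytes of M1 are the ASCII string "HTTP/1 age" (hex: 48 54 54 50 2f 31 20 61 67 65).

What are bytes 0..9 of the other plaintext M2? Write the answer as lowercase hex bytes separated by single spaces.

7d 57 6a 19 c4 f0 49 be b5 00

First, E_a ⊕ E_b = (M1 ⊕ K) ⊕ (M2 ⊕ K) = M1 ⊕ M2, so the key drops out. Then M2 = (M1 ⊕ M2) ⊕ M1 over the first 10 bytes.
byte 0: (33 ⊕ 06) ⊕ 48 = 35 ⊕ 48 = 7d
byte 1: (dc ⊕ df) ⊕ 54 = 03 ⊕ 54 = 57
byte 2: (05 ⊕ 3b) ⊕ 54 = 3e ⊕ 54 = 6a
byte 3: (c1 ⊕ 88) ⊕ 50 = 49 ⊕ 50 = 19
byte 4: (30 ⊕ db) ⊕ 2f = eb ⊕ 2f = c4
byte 5: (52 ⊕ 93) ⊕ 31 = c1 ⊕ 31 = f0
byte 6: (1f ⊕ 76) ⊕ 20 = 69 ⊕ 20 = 49
byte 7: (e2 ⊕ 3d) ⊕ 61 = df ⊕ 61 = be
byte 8: (ed ⊕ 3f) ⊕ 67 = d2 ⊕ 67 = b5
byte 9: (15 ⊕ 70) ⊕ 65 = 65 ⊕ 65 = 00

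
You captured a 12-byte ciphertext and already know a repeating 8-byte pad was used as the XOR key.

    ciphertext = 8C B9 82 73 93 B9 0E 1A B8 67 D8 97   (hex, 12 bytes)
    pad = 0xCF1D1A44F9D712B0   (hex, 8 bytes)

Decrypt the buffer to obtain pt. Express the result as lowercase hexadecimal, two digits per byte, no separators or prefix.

The 8-byte key repeats, so the effective keystream is cf 1d 1a 44 f9 d7 12 b0 cf 1d 1a 44.
byte 0: 8c XOR cf = 43
byte 1: b9 XOR 1d = a4
byte 2: 82 XOR 1a = 98
byte 3: 73 XOR 44 = 37
byte 4: 93 XOR f9 = 6a
byte 5: b9 XOR d7 = 6e
byte 6: 0e XOR 12 = 1c
byte 7: 1a XOR b0 = aa
byte 8: b8 XOR cf = 77
byte 9: 67 XOR 1d = 7a
byte 10: d8 XOR 1a = c2
byte 11: 97 XOR 44 = d3

43a498376a6e1caa777ac2d3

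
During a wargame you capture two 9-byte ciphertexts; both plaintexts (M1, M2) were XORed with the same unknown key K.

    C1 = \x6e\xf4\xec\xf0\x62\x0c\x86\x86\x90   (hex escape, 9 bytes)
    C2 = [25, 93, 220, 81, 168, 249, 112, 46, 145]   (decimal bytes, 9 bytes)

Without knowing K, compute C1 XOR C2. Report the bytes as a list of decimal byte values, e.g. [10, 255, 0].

C1 ⊕ C2 = (M1 ⊕ K) ⊕ (M2 ⊕ K) = M1 ⊕ M2 — the shared key cancels under XOR.
110 xor  25 = 119
244 xor  93 = 169
236 xor 220 =  48
240 xor  81 = 161
 98 xor 168 = 202
 12 xor 249 = 245
134 xor 112 = 246
134 xor  46 = 168
144 xor 145 =   1

[119, 169, 48, 161, 202, 245, 246, 168, 1]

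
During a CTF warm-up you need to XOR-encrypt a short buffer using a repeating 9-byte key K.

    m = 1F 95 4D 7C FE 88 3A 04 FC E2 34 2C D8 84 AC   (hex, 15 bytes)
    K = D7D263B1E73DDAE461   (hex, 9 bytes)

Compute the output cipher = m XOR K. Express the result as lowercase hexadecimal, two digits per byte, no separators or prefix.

c8472ecd19b5e0e09d35e64f696391

The 9-byte key repeats, so the effective keystream is d7 d2 63 b1 e7 3d da e4 61 d7 d2 63 b1 e7 3d.
byte 0: 1f ⊕ d7 = c8
byte 1: 95 ⊕ d2 = 47
byte 2: 4d ⊕ 63 = 2e
byte 3: 7c ⊕ b1 = cd
byte 4: fe ⊕ e7 = 19
byte 5: 88 ⊕ 3d = b5
byte 6: 3a ⊕ da = e0
byte 7: 04 ⊕ e4 = e0
byte 8: fc ⊕ 61 = 9d
byte 9: e2 ⊕ d7 = 35
byte 10: 34 ⊕ d2 = e6
byte 11: 2c ⊕ 63 = 4f
byte 12: d8 ⊕ b1 = 69
byte 13: 84 ⊕ e7 = 63
byte 14: ac ⊕ 3d = 91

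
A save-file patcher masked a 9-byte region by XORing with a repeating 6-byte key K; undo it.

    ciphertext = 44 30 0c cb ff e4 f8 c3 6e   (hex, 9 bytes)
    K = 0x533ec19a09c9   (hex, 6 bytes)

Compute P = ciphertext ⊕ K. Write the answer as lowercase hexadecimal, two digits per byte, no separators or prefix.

170ecd51f62dabfdaf

The 6-byte key repeats, so the effective keystream is 53 3e c1 9a 09 c9 53 3e c1.
byte 0: 44 ^ 53 = 17
byte 1: 30 ^ 3e = 0e
byte 2: 0c ^ c1 = cd
byte 3: cb ^ 9a = 51
byte 4: ff ^ 09 = f6
byte 5: e4 ^ c9 = 2d
byte 6: f8 ^ 53 = ab
byte 7: c3 ^ 3e = fd
byte 8: 6e ^ c1 = af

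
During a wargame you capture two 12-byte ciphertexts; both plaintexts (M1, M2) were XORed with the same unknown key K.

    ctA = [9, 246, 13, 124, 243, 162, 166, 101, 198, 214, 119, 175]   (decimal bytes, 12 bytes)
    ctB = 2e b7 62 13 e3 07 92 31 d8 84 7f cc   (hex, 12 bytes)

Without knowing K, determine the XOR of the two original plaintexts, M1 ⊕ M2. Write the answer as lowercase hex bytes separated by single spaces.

27 41 6f 6f 10 a5 34 54 1e 52 08 63

ctA ⊕ ctB = (M1 ⊕ K) ⊕ (M2 ⊕ K) = M1 ⊕ M2 — the shared key cancels under XOR.
09 ⊕ 2e = 27
f6 ⊕ b7 = 41
0d ⊕ 62 = 6f
7c ⊕ 13 = 6f
f3 ⊕ e3 = 10
a2 ⊕ 07 = a5
a6 ⊕ 92 = 34
65 ⊕ 31 = 54
c6 ⊕ d8 = 1e
d6 ⊕ 84 = 52
77 ⊕ 7f = 08
af ⊕ cc = 63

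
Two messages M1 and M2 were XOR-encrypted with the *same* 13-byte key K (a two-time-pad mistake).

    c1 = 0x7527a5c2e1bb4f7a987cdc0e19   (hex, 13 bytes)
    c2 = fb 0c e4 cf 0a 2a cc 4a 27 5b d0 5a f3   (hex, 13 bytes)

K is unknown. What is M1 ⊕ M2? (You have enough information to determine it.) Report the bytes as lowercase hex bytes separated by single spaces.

8e 2b 41 0d eb 91 83 30 bf 27 0c 54 ea

c1 ⊕ c2 = (M1 ⊕ K) ⊕ (M2 ⊕ K) = M1 ⊕ M2 — the shared key cancels under XOR.
byte 0: 01110101 XOR 11111011 = 10001110
byte 1: 00100111 XOR 00001100 = 00101011
byte 2: 10100101 XOR 11100100 = 01000001
byte 3: 11000010 XOR 11001111 = 00001101
byte 4: 11100001 XOR 00001010 = 11101011
byte 5: 10111011 XOR 00101010 = 10010001
byte 6: 01001111 XOR 11001100 = 10000011
byte 7: 01111010 XOR 01001010 = 00110000
byte 8: 10011000 XOR 00100111 = 10111111
byte 9: 01111100 XOR 01011011 = 00100111
byte 10: 11011100 XOR 11010000 = 00001100
byte 11: 00001110 XOR 01011010 = 01010100
byte 12: 00011001 XOR 11110011 = 11101010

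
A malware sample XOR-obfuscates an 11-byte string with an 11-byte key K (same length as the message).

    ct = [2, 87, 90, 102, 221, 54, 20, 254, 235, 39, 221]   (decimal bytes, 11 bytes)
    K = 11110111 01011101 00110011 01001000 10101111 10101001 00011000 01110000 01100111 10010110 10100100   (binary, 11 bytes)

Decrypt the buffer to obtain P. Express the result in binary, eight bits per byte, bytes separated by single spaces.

XOR is its own inverse, so applying the key byte-wise gives the result directly.
byte 0: 00000010 xor 11110111 = 11110101
byte 1: 01010111 xor 01011101 = 00001010
byte 2: 01011010 xor 00110011 = 01101001
byte 3: 01100110 xor 01001000 = 00101110
byte 4: 11011101 xor 10101111 = 01110010
byte 5: 00110110 xor 10101001 = 10011111
byte 6: 00010100 xor 00011000 = 00001100
byte 7: 11111110 xor 01110000 = 10001110
byte 8: 11101011 xor 01100111 = 10001100
byte 9: 00100111 xor 10010110 = 10110001
byte 10: 11011101 xor 10100100 = 01111001

11110101 00001010 01101001 00101110 01110010 10011111 00001100 10001110 10001100 10110001 01111001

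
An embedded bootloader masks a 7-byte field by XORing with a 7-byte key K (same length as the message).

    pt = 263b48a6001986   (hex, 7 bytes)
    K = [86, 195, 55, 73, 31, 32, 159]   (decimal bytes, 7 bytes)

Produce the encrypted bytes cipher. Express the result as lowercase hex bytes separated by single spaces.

26 xor 56 = 70
3b xor c3 = f8
48 xor 37 = 7f
a6 xor 49 = ef
00 xor 1f = 1f
19 xor 20 = 39
86 xor 9f = 19

70 f8 7f ef 1f 39 19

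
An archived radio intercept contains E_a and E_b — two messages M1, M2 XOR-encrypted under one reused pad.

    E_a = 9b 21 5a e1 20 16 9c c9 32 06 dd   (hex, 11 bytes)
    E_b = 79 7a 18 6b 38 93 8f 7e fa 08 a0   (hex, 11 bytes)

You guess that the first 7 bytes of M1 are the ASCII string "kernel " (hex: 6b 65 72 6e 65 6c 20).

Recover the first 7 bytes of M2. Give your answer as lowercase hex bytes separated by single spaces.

89 3e 30 e4 7d e9 33

First, E_a ⊕ E_b = (M1 ⊕ K) ⊕ (M2 ⊕ K) = M1 ⊕ M2, so the key drops out. Then M2 = (M1 ⊕ M2) ⊕ M1 over the first 7 bytes.
byte 0: (9b ^ 79) ^ 6b = e2 ^ 6b = 89
byte 1: (21 ^ 7a) ^ 65 = 5b ^ 65 = 3e
byte 2: (5a ^ 18) ^ 72 = 42 ^ 72 = 30
byte 3: (e1 ^ 6b) ^ 6e = 8a ^ 6e = e4
byte 4: (20 ^ 38) ^ 65 = 18 ^ 65 = 7d
byte 5: (16 ^ 93) ^ 6c = 85 ^ 6c = e9
byte 6: (9c ^ 8f) ^ 20 = 13 ^ 20 = 33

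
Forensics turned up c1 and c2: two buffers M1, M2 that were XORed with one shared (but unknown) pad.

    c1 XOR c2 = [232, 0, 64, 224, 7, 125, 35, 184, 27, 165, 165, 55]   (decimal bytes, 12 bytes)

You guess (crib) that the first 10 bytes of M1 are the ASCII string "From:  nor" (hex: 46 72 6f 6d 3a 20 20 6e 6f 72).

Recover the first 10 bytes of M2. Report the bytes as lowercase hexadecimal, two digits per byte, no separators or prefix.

ae722f8d3d5d03d674d7

Since c1 ⊕ c2 = M1 ⊕ M2, XORing with the guessed M1 bytes yields the corresponding M2 bytes: M2 = (c1 ⊕ c2) ⊕ M1.
byte 0: e8 ^ 46 = ae
byte 1: 00 ^ 72 = 72
byte 2: 40 ^ 6f = 2f
byte 3: e0 ^ 6d = 8d
byte 4: 07 ^ 3a = 3d
byte 5: 7d ^ 20 = 5d
byte 6: 23 ^ 20 = 03
byte 7: b8 ^ 6e = d6
byte 8: 1b ^ 6f = 74
byte 9: a5 ^ 72 = d7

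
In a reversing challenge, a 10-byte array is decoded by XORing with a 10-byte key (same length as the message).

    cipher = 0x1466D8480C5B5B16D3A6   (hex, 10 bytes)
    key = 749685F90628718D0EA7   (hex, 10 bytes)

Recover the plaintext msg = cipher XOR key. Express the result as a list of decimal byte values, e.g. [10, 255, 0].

byte 0: 14 xor 74 = 60
byte 1: 66 xor 96 = f0
byte 2: d8 xor 85 = 5d
byte 3: 48 xor f9 = b1
byte 4: 0c xor 06 = 0a
byte 5: 5b xor 28 = 73
byte 6: 5b xor 71 = 2a
byte 7: 16 xor 8d = 9b
byte 8: d3 xor 0e = dd
byte 9: a6 xor a7 = 01

[96, 240, 93, 177, 10, 115, 42, 155, 221, 1]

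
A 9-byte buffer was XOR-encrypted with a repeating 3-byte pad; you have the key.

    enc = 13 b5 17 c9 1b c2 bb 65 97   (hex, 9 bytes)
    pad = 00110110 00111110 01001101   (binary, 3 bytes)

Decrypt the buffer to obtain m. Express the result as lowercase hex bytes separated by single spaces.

The 3-byte key repeats, so the effective keystream is 36 3e 4d 36 3e 4d 36 3e 4d.
byte 0: 00010011 ⊕ 00110110 = 00100101
byte 1: 10110101 ⊕ 00111110 = 10001011
byte 2: 00010111 ⊕ 01001101 = 01011010
byte 3: 11001001 ⊕ 00110110 = 11111111
byte 4: 00011011 ⊕ 00111110 = 00100101
byte 5: 11000010 ⊕ 01001101 = 10001111
byte 6: 10111011 ⊕ 00110110 = 10001101
byte 7: 01100101 ⊕ 00111110 = 01011011
byte 8: 10010111 ⊕ 01001101 = 11011010

25 8b 5a ff 25 8f 8d 5b da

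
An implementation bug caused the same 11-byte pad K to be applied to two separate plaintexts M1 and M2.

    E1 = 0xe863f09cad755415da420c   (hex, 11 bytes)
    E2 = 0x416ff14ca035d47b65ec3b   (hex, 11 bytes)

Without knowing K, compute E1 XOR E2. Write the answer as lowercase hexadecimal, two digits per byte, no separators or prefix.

E1 ⊕ E2 = (M1 ⊕ K) ⊕ (M2 ⊕ K) = M1 ⊕ M2 — the shared key cancels under XOR.
byte 0: e8 ^ 41 = a9
byte 1: 63 ^ 6f = 0c
byte 2: f0 ^ f1 = 01
byte 3: 9c ^ 4c = d0
byte 4: ad ^ a0 = 0d
byte 5: 75 ^ 35 = 40
byte 6: 54 ^ d4 = 80
byte 7: 15 ^ 7b = 6e
byte 8: da ^ 65 = bf
byte 9: 42 ^ ec = ae
byte 10: 0c ^ 3b = 37

a90c01d00d40806ebfae37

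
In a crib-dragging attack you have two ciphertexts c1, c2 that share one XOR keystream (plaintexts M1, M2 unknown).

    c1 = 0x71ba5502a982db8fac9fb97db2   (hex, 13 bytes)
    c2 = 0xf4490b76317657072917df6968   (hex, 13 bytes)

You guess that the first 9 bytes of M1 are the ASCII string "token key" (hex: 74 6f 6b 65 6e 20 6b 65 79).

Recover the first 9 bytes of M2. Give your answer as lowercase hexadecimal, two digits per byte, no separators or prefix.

f19c3511f6d4e7edfc

First, c1 ⊕ c2 = (M1 ⊕ K) ⊕ (M2 ⊕ K) = M1 ⊕ M2, so the key drops out. Then M2 = (M1 ⊕ M2) ⊕ M1 over the first 9 bytes.
byte 0: (71 xor f4) xor 74 = 85 xor 74 = f1
byte 1: (ba xor 49) xor 6f = f3 xor 6f = 9c
byte 2: (55 xor 0b) xor 6b = 5e xor 6b = 35
byte 3: (02 xor 76) xor 65 = 74 xor 65 = 11
byte 4: (a9 xor 31) xor 6e = 98 xor 6e = f6
byte 5: (82 xor 76) xor 20 = f4 xor 20 = d4
byte 6: (db xor 57) xor 6b = 8c xor 6b = e7
byte 7: (8f xor 07) xor 65 = 88 xor 65 = ed
byte 8: (ac xor 29) xor 79 = 85 xor 79 = fc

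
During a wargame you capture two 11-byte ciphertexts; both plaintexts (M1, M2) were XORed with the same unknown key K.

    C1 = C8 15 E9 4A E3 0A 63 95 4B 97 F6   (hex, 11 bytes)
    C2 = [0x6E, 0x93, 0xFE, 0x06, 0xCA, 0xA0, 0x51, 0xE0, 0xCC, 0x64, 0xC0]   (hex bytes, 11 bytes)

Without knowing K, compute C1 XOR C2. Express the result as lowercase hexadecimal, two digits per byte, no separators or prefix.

C1 ⊕ C2 = (M1 ⊕ K) ⊕ (M2 ⊕ K) = M1 ⊕ M2 — the shared key cancels under XOR.
c8 ^ 6e = a6
15 ^ 93 = 86
e9 ^ fe = 17
4a ^ 06 = 4c
e3 ^ ca = 29
0a ^ a0 = aa
63 ^ 51 = 32
95 ^ e0 = 75
4b ^ cc = 87
97 ^ 64 = f3
f6 ^ c0 = 36

a686174c29aa327587f336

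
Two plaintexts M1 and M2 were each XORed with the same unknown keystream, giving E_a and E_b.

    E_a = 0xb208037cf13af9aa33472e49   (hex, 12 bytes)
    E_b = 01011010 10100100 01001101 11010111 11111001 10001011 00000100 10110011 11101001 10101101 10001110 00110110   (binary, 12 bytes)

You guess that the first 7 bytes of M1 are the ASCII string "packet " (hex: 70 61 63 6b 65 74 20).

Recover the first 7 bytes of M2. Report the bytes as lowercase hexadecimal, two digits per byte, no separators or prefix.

First, E_a ⊕ E_b = (M1 ⊕ K) ⊕ (M2 ⊕ K) = M1 ⊕ M2, so the key drops out. Then M2 = (M1 ⊕ M2) ⊕ M1 over the first 7 bytes.
byte 0: (b2 ⊕ 5a) ⊕ 70 = e8 ⊕ 70 = 98
byte 1: (08 ⊕ a4) ⊕ 61 = ac ⊕ 61 = cd
byte 2: (03 ⊕ 4d) ⊕ 63 = 4e ⊕ 63 = 2d
byte 3: (7c ⊕ d7) ⊕ 6b = ab ⊕ 6b = c0
byte 4: (f1 ⊕ f9) ⊕ 65 = 08 ⊕ 65 = 6d
byte 5: (3a ⊕ 8b) ⊕ 74 = b1 ⊕ 74 = c5
byte 6: (f9 ⊕ 04) ⊕ 20 = fd ⊕ 20 = dd

98cd2dc06dc5dd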